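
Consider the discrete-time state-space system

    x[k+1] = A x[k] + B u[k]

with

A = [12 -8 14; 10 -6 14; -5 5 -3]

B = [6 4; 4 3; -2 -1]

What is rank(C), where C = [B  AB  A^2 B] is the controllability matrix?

AB = [[12, 10], [8, 8], [-4, -2]]
A^2B = [[24, 28], [16, 24], [-8, -4]]
Controllability matrix C = [B  AB  A^2B] = [[6, 4, 12, 10, 24, 28], [4, 3, 8, 8, 16, 24], [-2, -1, -4, -2, -8, -4]]
The rows r1, r2, r3 of C are linearly dependent: r1 - r2 + r3 = 0 (check each entry), so rank(C) ≤ 2.
The 2×2 minor from rows 1, 2, columns 1, 2 is 6·3 - 4·4 = 18 - 16 = 2 ≠ 0, so rank(C) = 2.
rank(C) = 2 < n = 3, so the pair (A, B) is not completely controllable.

2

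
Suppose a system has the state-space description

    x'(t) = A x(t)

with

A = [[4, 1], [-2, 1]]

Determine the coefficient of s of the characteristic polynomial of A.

-5

For a 2×2 matrix, det(sI - A) = s^2 - (tr A)s + det A.
tr A = 5, det A = 6.
So p(s) = s^2 - 5s + 6.
The coefficient of s is -5.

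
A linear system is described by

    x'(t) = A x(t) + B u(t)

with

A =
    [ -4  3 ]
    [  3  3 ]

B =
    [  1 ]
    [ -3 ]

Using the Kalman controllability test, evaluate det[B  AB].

-45

AB = [[-13], [-6]]
Controllability matrix C = [B  AB] = [[1, -13], [-3, -6]]
det(C) = 1·(-6) - (-13)·(-3) = -6 - 39 = -45
Since det(C) ≠ 0, rank(C) = 2 and the system is completely controllable.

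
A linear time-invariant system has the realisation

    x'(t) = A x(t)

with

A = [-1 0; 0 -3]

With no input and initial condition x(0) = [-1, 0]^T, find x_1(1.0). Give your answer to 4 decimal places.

-0.3679

det(sI - A) = s^2 - (tr A)s + det A, with tr A = (-1) + (-3) = -4 and det A = (-1)·(-3) - 0·0 = 3 - 0 = 3.
So p(s) = det(sI - A) = s^2 + 4s + 3.
Factor s^2 + 4s + 3: two numbers with sum -4 and product 3 are -1 and -3, so s^2 + 4s + 3 = (s + 1)(s + 3).
Hence p(s) = (s + 1) (s + 3), with roots -3, -1.
The eigenvalues -3, -1 are distinct and real, so A is diagonalisable and x(t) = e^{At} x(0) = V diag(e^{λ_i t}) V^{-1} x(0), where the columns of V are the eigenvectors.
λ = -3: A - (-3)I = [[2, 0], [0, 0]]. Row 1 gives 2·v1 + 0·v2 = 0, so take v_1 = [0, 1]^T.
λ = -1: A - (-1)I = [[0, 0], [0, -2]]. Row 2 gives 0·v1 + (-2)·v2 = 0, so take v_2 = [1, 0]^T.
V = [v_1 v_2] = [[0, 1], [1, 0]] has det V = -1, so V^{-1} = adj(V)/det V = [[0, 1], [1, 0]].
Modal coordinates z(0) = V^{-1} x(0): 0·(-1) + 1·0 = 0; 1·(-1) + 0·0 = -1; so z(0) = [0, -1]^T.
x_1(t) = Σ_i (v_i)_1 · z_i(0) · e^{λ_i t} (row 1 of V times the modal terms).
x_1(1.0) = 0·0·e^{-3·1.0} + 1·(-1)·e^{-1·1.0} = 0·0.049787 + (-1)·0.367879 = -0.3679.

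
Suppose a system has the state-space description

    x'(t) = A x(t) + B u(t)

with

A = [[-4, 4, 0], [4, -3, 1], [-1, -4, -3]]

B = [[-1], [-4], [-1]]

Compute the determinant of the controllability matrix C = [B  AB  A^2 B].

AB = [[-12], [7], [20]]
A^2B = [[76], [-49], [-76]]
Controllability matrix C = [B  AB  A^2B] = [[-1, -12, 76], [-4, 7, -49], [-1, 20, -76]]
Expanding along the first row, det(C) = (-1)·(7·(-76) - (-49)·20) - (-12)·((-4)·(-76) - (-49)·(-1)) + 76·((-4)·20 - 7·(-1)) = (-1)·448 - (-12)·255 + 76·(-73) = -2936
Since det(C) ≠ 0, rank(C) = 3 and the system is completely controllable.

-2936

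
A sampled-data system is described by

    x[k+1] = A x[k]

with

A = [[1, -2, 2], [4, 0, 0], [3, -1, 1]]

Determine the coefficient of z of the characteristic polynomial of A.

Expand det(zI - A) for the 3×3 matrix.
p(z) = z^3 - 2z^2 + 3z.
(Check: constant term = det(-A) = (-1)^3 det A = 0; coefficient of z^2 = -tr A = -2.)
The coefficient of z is 3.

3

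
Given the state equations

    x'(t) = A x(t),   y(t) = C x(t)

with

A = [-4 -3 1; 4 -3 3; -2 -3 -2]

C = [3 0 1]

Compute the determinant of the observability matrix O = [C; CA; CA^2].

669

CA = [[-14, -12, 1]]
CA^2 = [[6, 75, -52]]
Observability matrix O = [C; CA; CA^2] = [[3, 0, 1], [-14, -12, 1], [6, 75, -52]]
Expanding along the first row, det(O) = 3·((-12)·(-52) - 1·75) - 0·((-14)·(-52) - 1·6) + 1·((-14)·75 - (-12)·6) = 3·549 - 0·722 + 1·(-978) = 669
Since det(O) ≠ 0, rank(O) = 3 and the system is completely observable.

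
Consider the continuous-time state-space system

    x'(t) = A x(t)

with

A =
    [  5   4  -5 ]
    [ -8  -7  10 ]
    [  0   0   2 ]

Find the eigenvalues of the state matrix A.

det(sI - A) = s^3 - (tr A)s^2 + (M11 + M22 + M33)s - det A, where Mii is the 2×2 principal minor of A obtained by deleting row i and column i.
tr A = 5 + (-7) + 2 = 0; M11 = (-7)·2 - 10·0 = -14 - 0 = -14; M22 = 5·2 - (-5)·0 = 10 - 0 = 10; M33 = 5·(-7) - 4·(-8) = -35 - (-32) = -3; sum of minors = -7.
det A = 5·((-7)·2 - 10·0) - 4·((-8)·2 - 10·0) + (-5)·((-8)·0 - (-7)·0) = 5·(-14) - 4·(-16) + (-5)·0 = -6.
So p(s) = det(sI - A) = s^3 - 7s + 6.
Rational-root test: any integer root divides 6. Testing small divisors, s = 1 works: p(1) = 1 + 0 + (-7) + 6 = 0, so (s - 1) is a factor.
Dividing, p(s) = (s - 1)(s^2 + s - 6).
Factor s^2 + s - 6: two numbers with sum -1 and product -6 are 2 and -3, so s^2 + s - 6 = (s - 2)(s + 3).
Hence p(s) = (s - 2) (s - 1) (s + 3), with roots -3, 1, 2.
At least one eigenvalue has non-negative real part, so the system is not asymptotically stable.

-3, 1, 2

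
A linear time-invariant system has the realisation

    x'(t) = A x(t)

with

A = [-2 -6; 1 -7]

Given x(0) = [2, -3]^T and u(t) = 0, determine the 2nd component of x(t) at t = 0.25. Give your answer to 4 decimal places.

det(sI - A) = s^2 - (tr A)s + det A, with tr A = (-2) + (-7) = -9 and det A = (-2)·(-7) - (-6)·1 = 14 - (-6) = 20.
So p(s) = det(sI - A) = s^2 + 9s + 20.
Factor s^2 + 9s + 20: two numbers with sum -9 and product 20 are -4 and -5, so s^2 + 9s + 20 = (s + 4)(s + 5).
Hence p(s) = (s + 4) (s + 5), with roots -5, -4.
The eigenvalues -5, -4 are distinct and real, so A is diagonalisable and x(t) = e^{At} x(0) = V diag(e^{λ_i t}) V^{-1} x(0), where the columns of V are the eigenvectors.
λ = -5: A - (-5)I = [[3, -6], [1, -2]]. Row 1 gives 3·v1 + (-6)·v2 = 0, so take v_1 = [2, 1]^T.
λ = -4: A - (-4)I = [[2, -6], [1, -3]]. Row 1 gives 2·v1 + (-6)·v2 = 0, so take v_2 = [3, 1]^T.
V = [v_1 v_2] = [[2, 3], [1, 1]] has det V = -1, so V^{-1} = adj(V)/det V = [[-1, 3], [1, -2]].
Modal coordinates z(0) = V^{-1} x(0): (-1)·2 + 3·(-3) = -11; 1·2 + (-2)·(-3) = 8; so z(0) = [-11, 8]^T.
x_2(t) = Σ_i (v_i)_2 · z_i(0) · e^{λ_i t} (row 2 of V times the modal terms).
x_2(0.25) = 1·(-11)·e^{-5·0.25} + 1·8·e^{-4·0.25} = (-11)·0.286505 + 8·0.367879 = -0.2085.

-0.2085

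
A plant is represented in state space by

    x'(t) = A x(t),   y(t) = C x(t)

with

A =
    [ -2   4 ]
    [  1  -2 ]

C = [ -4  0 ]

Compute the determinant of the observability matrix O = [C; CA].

64

CA = [[8, -16]]
Observability matrix O = [C; CA] = [[-4, 0], [8, -16]]
det(O) = (-4)·(-16) - 0·8 = 64 - 0 = 64
Since det(O) ≠ 0, rank(O) = 2 and the system is completely observable.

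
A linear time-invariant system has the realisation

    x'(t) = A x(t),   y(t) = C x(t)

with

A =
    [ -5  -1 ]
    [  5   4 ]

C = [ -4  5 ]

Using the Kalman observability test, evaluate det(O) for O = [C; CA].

-321

CA = [[45, 24]]
Observability matrix O = [C; CA] = [[-4, 5], [45, 24]]
det(O) = (-4)·24 - 5·45 = -96 - 225 = -321
Since det(O) ≠ 0, rank(O) = 2 and the system is completely observable.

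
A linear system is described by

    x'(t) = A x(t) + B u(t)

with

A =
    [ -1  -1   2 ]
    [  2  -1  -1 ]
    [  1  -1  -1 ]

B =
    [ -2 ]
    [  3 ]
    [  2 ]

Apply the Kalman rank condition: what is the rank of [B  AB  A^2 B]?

3

AB = [[3], [-9], [-7]]
A^2B = [[-8], [22], [19]]
Controllability matrix C = [B  AB  A^2B] = [[-2, 3, -8], [3, -9, 22], [2, -7, 19]]
det(C) = (-2)·((-9)·19 - 22·(-7)) - 3·(3·19 - 22·2) + (-8)·(3·(-7) - (-9)·2) = (-2)·(-17) - 3·13 + (-8)·(-3) = 19 ≠ 0, so rank(C) = 3.
rank(C) = 3 = n, so the pair (A, B) is completely controllable.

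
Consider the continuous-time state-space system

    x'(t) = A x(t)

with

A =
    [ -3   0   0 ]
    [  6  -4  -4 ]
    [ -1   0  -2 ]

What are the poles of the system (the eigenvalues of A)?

-4, -3, -2

det(sI - A) = s^3 - (tr A)s^2 + (M11 + M22 + M33)s - det A, where Mii is the 2×2 principal minor of A obtained by deleting row i and column i.
tr A = (-3) + (-4) + (-2) = -9; M11 = (-4)·(-2) - (-4)·0 = 8 - 0 = 8; M22 = (-3)·(-2) - 0·(-1) = 6 - 0 = 6; M33 = (-3)·(-4) - 0·6 = 12 - 0 = 12; sum of minors = 26.
det A = (-3)·((-4)·(-2) - (-4)·0) - 0·(6·(-2) - (-4)·(-1)) + 0·(6·0 - (-4)·(-1)) = (-3)·8 - 0·(-16) + 0·(-4) = -24.
So p(s) = det(sI - A) = s^3 + 9s^2 + 26s + 24.
Rational-root test: any integer root divides 24. Testing small divisors, s = -2 works: p(-2) = -8 + 36 + (-52) + 24 = 0, so (s + 2) is a factor.
Dividing, p(s) = (s + 2)(s^2 + 7s + 12).
Factor s^2 + 7s + 12: two numbers with sum -7 and product 12 are -3 and -4, so s^2 + 7s + 12 = (s + 3)(s + 4).
Hence p(s) = (s + 2) (s + 3) (s + 4), with roots -4, -3, -2.
All eigenvalues have negative real part, so the system is asymptotically stable.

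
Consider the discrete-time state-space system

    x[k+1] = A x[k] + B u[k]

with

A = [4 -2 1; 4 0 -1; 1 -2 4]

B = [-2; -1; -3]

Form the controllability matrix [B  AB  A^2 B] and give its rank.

AB = [[-9], [-5], [-12]]
A^2B = [[-38], [-24], [-47]]
Controllability matrix C = [B  AB  A^2B] = [[-2, -9, -38], [-1, -5, -24], [-3, -12, -47]]
det(C) = (-2)·((-5)·(-47) - (-24)·(-12)) - (-9)·((-1)·(-47) - (-24)·(-3)) + (-38)·((-1)·(-12) - (-5)·(-3)) = (-2)·(-53) - (-9)·(-25) + (-38)·(-3) = -5 ≠ 0, so rank(C) = 3.
rank(C) = 3 = n, so the pair (A, B) is completely controllable.

3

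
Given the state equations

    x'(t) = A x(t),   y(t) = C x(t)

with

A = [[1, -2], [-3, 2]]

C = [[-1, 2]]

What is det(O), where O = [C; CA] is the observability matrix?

8

CA = [[-7, 6]]
Observability matrix O = [C; CA] = [[-1, 2], [-7, 6]]
det(O) = (-1)·6 - 2·(-7) = -6 - (-14) = 8
Since det(O) ≠ 0, rank(O) = 2 and the system is completely observable.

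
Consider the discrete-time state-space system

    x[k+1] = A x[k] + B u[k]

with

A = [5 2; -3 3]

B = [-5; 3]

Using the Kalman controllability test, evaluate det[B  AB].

-63

AB = [[-19], [24]]
Controllability matrix C = [B  AB] = [[-5, -19], [3, 24]]
det(C) = (-5)·24 - (-19)·3 = -120 - (-57) = -63
Since det(C) ≠ 0, rank(C) = 2 and the system is completely controllable.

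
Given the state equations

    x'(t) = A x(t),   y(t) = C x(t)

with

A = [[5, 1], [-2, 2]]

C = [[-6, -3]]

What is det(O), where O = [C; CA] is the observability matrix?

0

CA = [[-24, -12]]
Observability matrix O = [C; CA] = [[-6, -3], [-24, -12]]
det(O) = (-6)·(-12) - (-3)·(-24) = 72 - 72 = 0
Since det(O) = 0, rank(O) < 2 and the system is not completely observable.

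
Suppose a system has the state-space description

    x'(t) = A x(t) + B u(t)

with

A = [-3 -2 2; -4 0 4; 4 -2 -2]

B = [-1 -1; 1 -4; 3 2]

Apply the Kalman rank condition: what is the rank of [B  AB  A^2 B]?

3

AB = [[7, 15], [16, 12], [-12, 0]]
A^2B = [[-77, -69], [-76, -60], [20, 36]]
Controllability matrix C = [B  AB  A^2B] = [[-1, -1, 7, 15, -77, -69], [1, -4, 16, 12, -76, -60], [3, 2, -12, 0, 20, 36]]
Take the 3×3 submatrix of C formed by columns 1, 2, 3: [[-1, -1, 7], [1, -4, 16], [3, 2, -12]]. Its determinant is (-1)·((-4)·(-12) - 16·2) - (-1)·(1·(-12) - 16·3) + 7·(1·2 - (-4)·3) = (-1)·16 - (-1)·(-60) + 7·14 = 22 ≠ 0.
So rank(C) ≥ 3; since C has 3 rows, rank(C) = 3.
rank(C) = 3 = n, so the pair (A, B) is completely controllable.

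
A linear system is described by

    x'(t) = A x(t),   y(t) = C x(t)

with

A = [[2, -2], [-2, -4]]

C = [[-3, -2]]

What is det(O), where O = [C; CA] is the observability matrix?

CA = [[-2, 14]]
Observability matrix O = [C; CA] = [[-3, -2], [-2, 14]]
det(O) = (-3)·14 - (-2)·(-2) = -42 - 4 = -46
Since det(O) ≠ 0, rank(O) = 2 and the system is completely observable.

-46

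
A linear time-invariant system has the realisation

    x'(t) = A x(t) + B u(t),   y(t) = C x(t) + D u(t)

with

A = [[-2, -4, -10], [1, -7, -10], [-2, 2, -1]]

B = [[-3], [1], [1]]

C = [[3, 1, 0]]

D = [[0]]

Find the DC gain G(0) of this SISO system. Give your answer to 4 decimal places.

G(0) = C(-A)^{-1}B + D = -C A^{-1} B + D.
det A = -18, so A^{-1} = (1/-18)·adj(A) = [[-3/2, 4/3, 5/3], [-7/6, 1, 5/3], [2/3, -2/3, -1]]
A^{-1} B = [15/2, 37/6, -11/3]^T
C A^{-1} B = 86/3
G(0) = D - C A^{-1} B = 0 - (86/3) = -86/3 ≈ -28.6667

-28.6667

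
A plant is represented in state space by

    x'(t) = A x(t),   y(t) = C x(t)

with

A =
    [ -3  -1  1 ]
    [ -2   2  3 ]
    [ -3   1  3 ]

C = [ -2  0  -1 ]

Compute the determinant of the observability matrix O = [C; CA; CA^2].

220

CA = [[9, 1, -5]]
CA^2 = [[-14, -12, -3]]
Observability matrix O = [C; CA; CA^2] = [[-2, 0, -1], [9, 1, -5], [-14, -12, -3]]
Expanding along the first row, det(O) = (-2)·(1·(-3) - (-5)·(-12)) - 0·(9·(-3) - (-5)·(-14)) + (-1)·(9·(-12) - 1·(-14)) = (-2)·(-63) - 0·(-97) + (-1)·(-94) = 220
Since det(O) ≠ 0, rank(O) = 3 and the system is completely observable.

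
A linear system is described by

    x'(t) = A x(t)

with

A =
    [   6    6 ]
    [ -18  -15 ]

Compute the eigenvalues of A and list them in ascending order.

det(sI - A) = s^2 - (tr A)s + det A, with tr A = 6 + (-15) = -9 and det A = 6·(-15) - 6·(-18) = -90 - (-108) = 18.
So p(s) = det(sI - A) = s^2 + 9s + 18.
Factor s^2 + 9s + 18: two numbers with sum -9 and product 18 are -3 and -6, so s^2 + 9s + 18 = (s + 3)(s + 6).
Hence p(s) = (s + 3) (s + 6), with roots -6, -3.
All eigenvalues have negative real part, so the system is asymptotically stable.

-6, -3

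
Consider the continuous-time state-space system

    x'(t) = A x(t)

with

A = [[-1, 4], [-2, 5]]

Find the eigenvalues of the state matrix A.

1, 3

det(sI - A) = s^2 - (tr A)s + det A, with tr A = (-1) + 5 = 4 and det A = (-1)·5 - 4·(-2) = -5 - (-8) = 3.
So p(s) = det(sI - A) = s^2 - 4s + 3.
Factor s^2 - 4s + 3: two numbers with sum 4 and product 3 are 3 and 1, so s^2 - 4s + 3 = (s - 3)(s - 1).
Hence p(s) = (s - 3) (s - 1), with roots 1, 3.
At least one eigenvalue has non-negative real part, so the system is not asymptotically stable.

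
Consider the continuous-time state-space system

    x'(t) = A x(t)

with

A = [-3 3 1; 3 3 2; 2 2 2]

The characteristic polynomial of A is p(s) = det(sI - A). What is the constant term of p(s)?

Expand det(sI - A) for the 3×3 matrix.
p(s) = s^3 - 2s^2 - 24s + 12.
(Check: constant term = det(-A) = (-1)^3 det A = 12; coefficient of s^2 = -tr A = -2.)
The constant term is 12.

12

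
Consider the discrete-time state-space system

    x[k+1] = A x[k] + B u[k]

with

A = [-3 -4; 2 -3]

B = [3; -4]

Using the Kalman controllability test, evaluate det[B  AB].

82

AB = [[7], [18]]
Controllability matrix C = [B  AB] = [[3, 7], [-4, 18]]
det(C) = 3·18 - 7·(-4) = 54 - (-28) = 82
Since det(C) ≠ 0, rank(C) = 2 and the system is completely controllable.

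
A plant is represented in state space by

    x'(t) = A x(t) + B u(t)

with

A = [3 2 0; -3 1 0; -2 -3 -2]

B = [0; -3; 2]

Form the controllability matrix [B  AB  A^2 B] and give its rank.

AB = [[-6], [-3], [5]]
A^2B = [[-24], [15], [11]]
Controllability matrix C = [B  AB  A^2B] = [[0, -6, -24], [-3, -3, 15], [2, 5, 11]]
det(C) = 0·((-3)·11 - 15·5) - (-6)·((-3)·11 - 15·2) + (-24)·((-3)·5 - (-3)·2) = 0·(-108) - (-6)·(-63) + (-24)·(-9) = -162 ≠ 0, so rank(C) = 3.
rank(C) = 3 = n, so the pair (A, B) is completely controllable.

3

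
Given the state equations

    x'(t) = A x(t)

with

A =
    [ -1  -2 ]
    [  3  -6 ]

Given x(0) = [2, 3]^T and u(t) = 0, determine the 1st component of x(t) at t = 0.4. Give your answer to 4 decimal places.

0.4038

det(sI - A) = s^2 - (tr A)s + det A, with tr A = (-1) + (-6) = -7 and det A = (-1)·(-6) - (-2)·3 = 6 - (-6) = 12.
So p(s) = det(sI - A) = s^2 + 7s + 12.
Factor s^2 + 7s + 12: two numbers with sum -7 and product 12 are -3 and -4, so s^2 + 7s + 12 = (s + 3)(s + 4).
Hence p(s) = (s + 3) (s + 4), with roots -4, -3.
The eigenvalues -4, -3 are distinct and real, so A is diagonalisable and x(t) = e^{At} x(0) = V diag(e^{λ_i t}) V^{-1} x(0), where the columns of V are the eigenvectors.
λ = -4: A - (-4)I = [[3, -2], [3, -2]]. Row 1 gives 3·v1 + (-2)·v2 = 0, so take v_1 = [2, 3]^T.
λ = -3: A - (-3)I = [[2, -2], [3, -3]]. Row 1 gives 2·v1 + (-2)·v2 = 0, so take v_2 = [1, 1]^T.
V = [v_1 v_2] = [[2, 1], [3, 1]] has det V = -1, so V^{-1} = adj(V)/det V = [[-1, 1], [3, -2]].
Modal coordinates z(0) = V^{-1} x(0): (-1)·2 + 1·3 = 1; 3·2 + (-2)·3 = 0; so z(0) = [1, 0]^T.
x_1(t) = Σ_i (v_i)_1 · z_i(0) · e^{λ_i t} (row 1 of V times the modal terms).
x_1(0.4) = 2·1·e^{-4·0.4} + 1·0·e^{-3·0.4} = 2·0.201897 + 0·0.301194 = 0.4038.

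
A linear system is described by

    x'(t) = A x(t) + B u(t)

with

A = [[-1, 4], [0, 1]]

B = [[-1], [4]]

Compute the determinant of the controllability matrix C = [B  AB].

AB = [[17], [4]]
Controllability matrix C = [B  AB] = [[-1, 17], [4, 4]]
det(C) = (-1)·4 - 17·4 = -4 - 68 = -72
Since det(C) ≠ 0, rank(C) = 2 and the system is completely controllable.

-72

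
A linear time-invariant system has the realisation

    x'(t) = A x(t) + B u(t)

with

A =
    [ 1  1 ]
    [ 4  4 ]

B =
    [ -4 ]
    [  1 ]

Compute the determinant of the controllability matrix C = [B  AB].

51

AB = [[-3], [-12]]
Controllability matrix C = [B  AB] = [[-4, -3], [1, -12]]
det(C) = (-4)·(-12) - (-3)·1 = 48 - (-3) = 51
Since det(C) ≠ 0, rank(C) = 2 and the system is completely controllable.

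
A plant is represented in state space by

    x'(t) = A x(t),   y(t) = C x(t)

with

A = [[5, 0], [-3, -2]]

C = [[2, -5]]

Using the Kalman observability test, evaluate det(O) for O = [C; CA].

145

CA = [[25, 10]]
Observability matrix O = [C; CA] = [[2, -5], [25, 10]]
det(O) = 2·10 - (-5)·25 = 20 - (-125) = 145
Since det(O) ≠ 0, rank(O) = 2 and the system is completely observable.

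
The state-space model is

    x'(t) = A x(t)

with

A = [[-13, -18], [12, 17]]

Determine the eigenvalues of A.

-1, 5

det(sI - A) = s^2 - (tr A)s + det A, with tr A = (-13) + 17 = 4 and det A = (-13)·17 - (-18)·12 = -221 - (-216) = -5.
So p(s) = det(sI - A) = s^2 - 4s - 5.
Factor s^2 - 4s - 5: two numbers with sum 4 and product -5 are 5 and -1, so s^2 - 4s - 5 = (s - 5)(s + 1).
Hence p(s) = (s - 5) (s + 1), with roots -1, 5.
At least one eigenvalue has non-negative real part, so the system is not asymptotically stable.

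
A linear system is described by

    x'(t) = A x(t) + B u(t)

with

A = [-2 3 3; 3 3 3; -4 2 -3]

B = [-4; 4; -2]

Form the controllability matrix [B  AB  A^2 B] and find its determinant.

AB = [[14], [-6], [30]]
A^2B = [[44], [114], [-158]]
Controllability matrix C = [B  AB  A^2B] = [[-4, 14, 44], [4, -6, 114], [-2, 30, -158]]
Expanding along the first row, det(C) = (-4)·((-6)·(-158) - 114·30) - 14·(4·(-158) - 114·(-2)) + 44·(4·30 - (-6)·(-2)) = (-4)·(-2472) - 14·(-404) + 44·108 = 20296
Since det(C) ≠ 0, rank(C) = 3 and the system is completely controllable.

20296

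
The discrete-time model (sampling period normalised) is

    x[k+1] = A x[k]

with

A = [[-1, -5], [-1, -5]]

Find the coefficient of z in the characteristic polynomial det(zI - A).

For a 2×2 matrix, det(zI - A) = z^2 - (tr A)z + det A.
tr A = -6, det A = 0.
So p(z) = z^2 + 6z.
The coefficient of z is 6.

6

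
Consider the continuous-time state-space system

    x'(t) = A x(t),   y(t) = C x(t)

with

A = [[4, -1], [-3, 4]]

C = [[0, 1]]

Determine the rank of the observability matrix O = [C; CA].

CA = [[-3, 4]]
Observability matrix O = [C; CA] = [[0, 1], [-3, 4]]
det(O) = 0·4 - 1·(-3) = 0 - (-3) = 3 ≠ 0, so rank(O) = 2.
rank(O) = 2 = n, so the pair (A, C) is completely observable.

2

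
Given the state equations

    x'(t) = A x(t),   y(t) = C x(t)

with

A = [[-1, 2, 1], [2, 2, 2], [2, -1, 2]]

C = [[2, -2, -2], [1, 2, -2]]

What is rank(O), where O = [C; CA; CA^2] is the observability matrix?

CA = [[-10, 2, -6], [-1, 8, 1]]
CA^2 = [[2, -10, -18], [19, 13, 17]]
Observability matrix O = [C; CA; CA^2] = [[2, -2, -2], [1, 2, -2], [-10, 2, -6], [-1, 8, 1], [2, -10, -18], [19, 13, 17]]
Take the 3×3 submatrix of O formed by rows 1, 2, 3: [[2, -2, -2], [1, 2, -2], [-10, 2, -6]]. Its determinant is 2·(2·(-6) - (-2)·2) - (-2)·(1·(-6) - (-2)·(-10)) + (-2)·(1·2 - 2·(-10)) = 2·(-8) - (-2)·(-26) + (-2)·22 = -112 ≠ 0.
So rank(O) ≥ 3; since O has 3 columns, rank(O) = 3.
rank(O) = 3 = n, so the pair (A, C) is completely observable.

3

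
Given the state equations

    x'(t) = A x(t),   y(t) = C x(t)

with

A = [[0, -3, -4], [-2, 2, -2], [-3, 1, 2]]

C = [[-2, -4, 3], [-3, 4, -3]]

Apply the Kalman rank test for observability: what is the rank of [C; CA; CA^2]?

3

CA = [[-1, 1, 22], [1, 14, -2]]
CA^2 = [[-68, 27, 46], [-22, 23, -36]]
Observability matrix O = [C; CA; CA^2] = [[-2, -4, 3], [-3, 4, -3], [-1, 1, 22], [1, 14, -2], [-68, 27, 46], [-22, 23, -36]]
Take the 3×3 submatrix of O formed by rows 1, 2, 3: [[-2, -4, 3], [-3, 4, -3], [-1, 1, 22]]. Its determinant is (-2)·(4·22 - (-3)·1) - (-4)·((-3)·22 - (-3)·(-1)) + 3·((-3)·1 - 4·(-1)) = (-2)·91 - (-4)·(-69) + 3·1 = -455 ≠ 0.
So rank(O) ≥ 3; since O has 3 columns, rank(O) = 3.
rank(O) = 3 = n, so the pair (A, C) is completely observable.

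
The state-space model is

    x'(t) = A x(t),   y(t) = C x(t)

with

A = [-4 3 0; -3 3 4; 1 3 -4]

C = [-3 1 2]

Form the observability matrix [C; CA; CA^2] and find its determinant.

226

CA = [[11, 0, -4]]
CA^2 = [[-48, 21, 16]]
Observability matrix O = [C; CA; CA^2] = [[-3, 1, 2], [11, 0, -4], [-48, 21, 16]]
Expanding along the first row, det(O) = (-3)·(0·16 - (-4)·21) - 1·(11·16 - (-4)·(-48)) + 2·(11·21 - 0·(-48)) = (-3)·84 - 1·(-16) + 2·231 = 226
Since det(O) ≠ 0, rank(O) = 3 and the system is completely observable.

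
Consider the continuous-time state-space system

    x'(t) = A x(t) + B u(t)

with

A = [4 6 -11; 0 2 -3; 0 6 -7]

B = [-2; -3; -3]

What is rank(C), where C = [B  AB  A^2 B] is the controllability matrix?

2

AB = [[7], [3], [3]]
A^2B = [[13], [-3], [-3]]
Controllability matrix C = [B  AB  A^2B] = [[-2, 7, 13], [-3, 3, -3], [-3, 3, -3]]
The rows r1, r2, r3 of C are linearly dependent: -r2 + r3 = 0 (check each entry), so rank(C) ≤ 2.
The 2×2 minor from rows 1, 2, columns 1, 2 is (-2)·3 - 7·(-3) = -6 - (-21) = 15 ≠ 0, so rank(C) = 2.
rank(C) = 2 < n = 3, so the pair (A, B) is not completely controllable.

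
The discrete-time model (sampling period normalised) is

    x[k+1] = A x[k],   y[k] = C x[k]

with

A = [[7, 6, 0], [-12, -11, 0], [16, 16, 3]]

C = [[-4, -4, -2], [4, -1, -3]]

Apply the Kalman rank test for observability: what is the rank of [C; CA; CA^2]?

CA = [[-12, -12, -6], [-8, -13, -9]]
CA^2 = [[-36, -36, -18], [-44, -49, -27]]
Observability matrix O = [C; CA; CA^2] = [[-4, -4, -2], [4, -1, -3], [-12, -12, -6], [-8, -13, -9], [-36, -36, -18], [-44, -49, -27]]
The columns c1, c2, c3 of O are linearly dependent: c1 - 2·c2 + 2·c3 = 0 (check each entry), so rank(O) ≤ 2.
The 2×2 minor from rows 1, 2, columns 1, 2 is (-4)·(-1) - (-4)·4 = 4 - (-16) = 20 ≠ 0, so rank(O) = 2.
rank(O) = 2 < n = 3, so the pair (A, C) is not completely observable.

2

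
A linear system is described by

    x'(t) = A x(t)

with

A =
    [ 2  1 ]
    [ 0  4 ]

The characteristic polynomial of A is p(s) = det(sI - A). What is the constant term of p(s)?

8

For a 2×2 matrix, det(sI - A) = s^2 - (tr A)s + det A.
tr A = 6, det A = 8.
So p(s) = s^2 - 6s + 8.
The constant term is 8.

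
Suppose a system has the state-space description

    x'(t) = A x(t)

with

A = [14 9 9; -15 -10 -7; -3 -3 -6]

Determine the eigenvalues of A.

-4, -3, 5

det(sI - A) = s^3 - (tr A)s^2 + (M11 + M22 + M33)s - det A, where Mii is the 2×2 principal minor of A obtained by deleting row i and column i.
tr A = 14 + (-10) + (-6) = -2; M11 = (-10)·(-6) - (-7)·(-3) = 60 - 21 = 39; M22 = 14·(-6) - 9·(-3) = -84 - (-27) = -57; M33 = 14·(-10) - 9·(-15) = -140 - (-135) = -5; sum of minors = -23.
det A = 14·((-10)·(-6) - (-7)·(-3)) - 9·((-15)·(-6) - (-7)·(-3)) + 9·((-15)·(-3) - (-10)·(-3)) = 14·39 - 9·69 + 9·15 = 60.
So p(s) = det(sI - A) = s^3 + 2s^2 - 23s - 60.
Rational-root test: any integer root divides -60. Testing small divisors, s = -3 works: p(-3) = -27 + 18 + 69 + (-60) = 0, so (s + 3) is a factor.
Dividing, p(s) = (s + 3)(s^2 - s - 20).
Factor s^2 - s - 20: two numbers with sum 1 and product -20 are 5 and -4, so s^2 - s - 20 = (s - 5)(s + 4).
Hence p(s) = (s - 5) (s + 3) (s + 4), with roots -4, -3, 5.
At least one eigenvalue has non-negative real part, so the system is not asymptotically stable.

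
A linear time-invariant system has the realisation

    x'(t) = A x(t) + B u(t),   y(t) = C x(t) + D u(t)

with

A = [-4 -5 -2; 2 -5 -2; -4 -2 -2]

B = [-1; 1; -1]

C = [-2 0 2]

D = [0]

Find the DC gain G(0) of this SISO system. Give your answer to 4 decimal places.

G(0) = C(-A)^{-1}B + D = -C A^{-1} B + D.
det A = -36, so A^{-1} = (1/-36)·adj(A) = [[-1/6, 1/6, 0], [-1/3, 0, 1/3], [2/3, -1/3, -5/6]]
A^{-1} B = [1/3, 0, -1/6]^T
C A^{-1} B = -1
G(0) = D - C A^{-1} B = 0 - (-1) = 1

1.0000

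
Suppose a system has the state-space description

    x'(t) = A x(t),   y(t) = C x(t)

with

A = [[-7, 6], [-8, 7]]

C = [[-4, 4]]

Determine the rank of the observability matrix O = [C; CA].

CA = [[-4, 4]]
Observability matrix O = [C; CA] = [[-4, 4], [-4, 4]]
Every row of O is a scalar multiple of row 1 = [-4, 4] (multipliers 1, 1), so the rows span a one-dimensional space.
O ≠ 0, hence rank(O) = 1.
rank(O) = 1 < n = 2, so the pair (A, C) is not completely observable.

1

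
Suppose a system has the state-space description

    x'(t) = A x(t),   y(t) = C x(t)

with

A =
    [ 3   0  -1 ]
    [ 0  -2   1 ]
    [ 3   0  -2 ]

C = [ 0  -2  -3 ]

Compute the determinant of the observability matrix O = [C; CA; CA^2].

CA = [[-9, 4, 4]]
CA^2 = [[-15, -8, 5]]
Observability matrix O = [C; CA; CA^2] = [[0, -2, -3], [-9, 4, 4], [-15, -8, 5]]
Expanding along the first row, det(O) = 0·(4·5 - 4·(-8)) - (-2)·((-9)·5 - 4·(-15)) + (-3)·((-9)·(-8) - 4·(-15)) = 0·52 - (-2)·15 + (-3)·132 = -366
Since det(O) ≠ 0, rank(O) = 3 and the system is completely observable.

-366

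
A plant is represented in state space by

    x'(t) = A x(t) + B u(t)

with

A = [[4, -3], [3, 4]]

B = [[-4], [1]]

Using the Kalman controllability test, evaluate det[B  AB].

51

AB = [[-19], [-8]]
Controllability matrix C = [B  AB] = [[-4, -19], [1, -8]]
det(C) = (-4)·(-8) - (-19)·1 = 32 - (-19) = 51
Since det(C) ≠ 0, rank(C) = 2 and the system is completely controllable.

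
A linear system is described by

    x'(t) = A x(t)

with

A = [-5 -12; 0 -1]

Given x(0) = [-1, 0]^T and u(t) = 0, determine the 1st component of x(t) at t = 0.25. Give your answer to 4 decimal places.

det(sI - A) = s^2 - (tr A)s + det A, with tr A = (-5) + (-1) = -6 and det A = (-5)·(-1) - (-12)·0 = 5 - 0 = 5.
So p(s) = det(sI - A) = s^2 + 6s + 5.
Factor s^2 + 6s + 5: two numbers with sum -6 and product 5 are -1 and -5, so s^2 + 6s + 5 = (s + 1)(s + 5).
Hence p(s) = (s + 1) (s + 5), with roots -5, -1.
The eigenvalues -5, -1 are distinct and real, so A is diagonalisable and x(t) = e^{At} x(0) = V diag(e^{λ_i t}) V^{-1} x(0), where the columns of V are the eigenvectors.
λ = -5: A - (-5)I = [[0, -12], [0, 4]]. Row 1 gives 0·v1 + (-12)·v2 = 0, so take v_1 = [1, 0]^T.
λ = -1: A - (-1)I = [[-4, -12], [0, 0]]. Row 1 gives (-4)·v1 + (-12)·v2 = 0, so take v_2 = [3, -1]^T.
V = [v_1 v_2] = [[1, 3], [0, -1]] has det V = -1, so V^{-1} = adj(V)/det V = [[1, 3], [0, -1]].
Modal coordinates z(0) = V^{-1} x(0): 1·(-1) + 3·0 = -1; 0·(-1) + (-1)·0 = 0; so z(0) = [-1, 0]^T.
x_1(t) = Σ_i (v_i)_1 · z_i(0) · e^{λ_i t} (row 1 of V times the modal terms).
x_1(0.25) = 1·(-1)·e^{-5·0.25} + 3·0·e^{-1·0.25} = (-1)·0.286505 + 0·0.778801 = -0.2865.

-0.2865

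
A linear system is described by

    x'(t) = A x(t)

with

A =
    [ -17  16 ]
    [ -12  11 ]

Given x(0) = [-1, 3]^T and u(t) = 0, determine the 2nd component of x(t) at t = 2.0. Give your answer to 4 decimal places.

2.0295

det(sI - A) = s^2 - (tr A)s + det A, with tr A = (-17) + 11 = -6 and det A = (-17)·11 - 16·(-12) = -187 - (-192) = 5.
So p(s) = det(sI - A) = s^2 + 6s + 5.
Factor s^2 + 6s + 5: two numbers with sum -6 and product 5 are -1 and -5, so s^2 + 6s + 5 = (s + 1)(s + 5).
Hence p(s) = (s + 1) (s + 5), with roots -5, -1.
The eigenvalues -5, -1 are distinct and real, so A is diagonalisable and x(t) = e^{At} x(0) = V diag(e^{λ_i t}) V^{-1} x(0), where the columns of V are the eigenvectors.
λ = -5: A - (-5)I = [[-12, 16], [-12, 16]]. Row 1 gives (-12)·v1 + 16·v2 = 0, so take v_1 = [4, 3]^T.
λ = -1: A - (-1)I = [[-16, 16], [-12, 12]]. Row 1 gives (-16)·v1 + 16·v2 = 0, so take v_2 = [1, 1]^T.
V = [v_1 v_2] = [[4, 1], [3, 1]] has det V = 1, so V^{-1} = adj(V)/det V = [[1, -1], [-3, 4]].
Modal coordinates z(0) = V^{-1} x(0): 1·(-1) + (-1)·3 = -4; (-3)·(-1) + 4·3 = 15; so z(0) = [-4, 15]^T.
x_2(t) = Σ_i (v_i)_2 · z_i(0) · e^{λ_i t} (row 2 of V times the modal terms).
x_2(2.0) = 3·(-4)·e^{-5·2.0} + 1·15·e^{-1·2.0} = (-12)·0.000045 + 15·0.135335 = 2.0295.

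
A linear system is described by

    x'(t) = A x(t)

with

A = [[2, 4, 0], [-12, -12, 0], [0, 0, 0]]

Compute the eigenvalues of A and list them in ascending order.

-6, -4, 0

det(sI - A) = s^3 - (tr A)s^2 + (M11 + M22 + M33)s - det A, where Mii is the 2×2 principal minor of A obtained by deleting row i and column i.
tr A = 2 + (-12) + 0 = -10; M11 = (-12)·0 - 0·0 = 0 - 0 = 0; M22 = 2·0 - 0·0 = 0 - 0 = 0; M33 = 2·(-12) - 4·(-12) = -24 - (-48) = 24; sum of minors = 24.
det A = 2·((-12)·0 - 0·0) - 4·((-12)·0 - 0·0) + 0·((-12)·0 - (-12)·0) = 2·0 - 4·0 + 0·0 = 0.
So p(s) = det(sI - A) = s^3 + 10s^2 + 24s.
The constant term is 0, so p(s) = s(s^2 + 10s + 24).
Factor s^2 + 10s + 24: two numbers with sum -10 and product 24 are -4 and -6, so s^2 + 10s + 24 = (s + 4)(s + 6).
Hence p(s) = s (s + 4) (s + 6), with roots -6, -4, 0.
At least one eigenvalue has non-negative real part, so the system is not asymptotically stable.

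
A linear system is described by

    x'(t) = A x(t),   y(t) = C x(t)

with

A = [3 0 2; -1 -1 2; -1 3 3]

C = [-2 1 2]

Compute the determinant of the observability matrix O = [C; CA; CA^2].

142

CA = [[-9, 5, 4]]
CA^2 = [[-36, 7, 4]]
Observability matrix O = [C; CA; CA^2] = [[-2, 1, 2], [-9, 5, 4], [-36, 7, 4]]
Expanding along the first row, det(O) = (-2)·(5·4 - 4·7) - 1·((-9)·4 - 4·(-36)) + 2·((-9)·7 - 5·(-36)) = (-2)·(-8) - 1·108 + 2·117 = 142
Since det(O) ≠ 0, rank(O) = 3 and the system is completely observable.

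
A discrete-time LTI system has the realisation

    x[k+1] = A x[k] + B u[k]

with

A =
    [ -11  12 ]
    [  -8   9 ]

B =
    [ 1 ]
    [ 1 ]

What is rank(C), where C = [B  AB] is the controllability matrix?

AB = [[1], [1]]
Controllability matrix C = [B  AB] = [[1, 1], [1, 1]]
Every column of C is a scalar multiple of column 1 = [1, 1] (multipliers 1, 1), so the columns span a one-dimensional space.
C ≠ 0, hence rank(C) = 1.
rank(C) = 1 < n = 2, so the pair (A, B) is not completely controllable.

1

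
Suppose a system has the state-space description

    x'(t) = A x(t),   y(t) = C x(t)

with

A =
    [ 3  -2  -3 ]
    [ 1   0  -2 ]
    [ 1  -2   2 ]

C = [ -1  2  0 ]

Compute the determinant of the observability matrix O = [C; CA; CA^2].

0

CA = [[-1, 2, -1]]
CA^2 = [[-2, 4, -3]]
Observability matrix O = [C; CA; CA^2] = [[-1, 2, 0], [-1, 2, -1], [-2, 4, -3]]
Expanding along the first row, det(O) = (-1)·(2·(-3) - (-1)·4) - 2·((-1)·(-3) - (-1)·(-2)) + 0·((-1)·4 - 2·(-2)) = (-1)·(-2) - 2·1 + 0·0 = 0
Since det(O) = 0, rank(O) < 3 and the system is not completely observable.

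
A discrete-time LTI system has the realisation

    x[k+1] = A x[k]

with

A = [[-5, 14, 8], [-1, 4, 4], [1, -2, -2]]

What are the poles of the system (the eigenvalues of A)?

-3, -2, 2

det(zI - A) = z^3 - (tr A)z^2 + (M11 + M22 + M33)z - det A, where Mii is the 2×2 principal minor of A obtained by deleting row i and column i.
tr A = (-5) + 4 + (-2) = -3; M11 = 4·(-2) - 4·(-2) = -8 - (-8) = 0; M22 = (-5)·(-2) - 8·1 = 10 - 8 = 2; M33 = (-5)·4 - 14·(-1) = -20 - (-14) = -6; sum of minors = -4.
det A = (-5)·(4·(-2) - 4·(-2)) - 14·((-1)·(-2) - 4·1) + 8·((-1)·(-2) - 4·1) = (-5)·0 - 14·(-2) + 8·(-2) = 12.
So p(z) = det(zI - A) = z^3 + 3z^2 - 4z - 12.
Rational-root test: any integer root divides -12. Testing small divisors, z = -2 works: p(-2) = -8 + 12 + 8 + (-12) = 0, so (z + 2) is a factor.
Dividing, p(z) = (z + 2)(z^2 + z - 6).
Factor z^2 + z - 6: two numbers with sum -1 and product -6 are 2 and -3, so z^2 + z - 6 = (z - 2)(z + 3).
Hence p(z) = (z - 2) (z + 2) (z + 3), with roots -3, -2, 2.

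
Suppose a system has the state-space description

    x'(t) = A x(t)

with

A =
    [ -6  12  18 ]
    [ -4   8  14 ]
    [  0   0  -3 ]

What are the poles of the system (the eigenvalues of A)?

-3, 0, 2

det(sI - A) = s^3 - (tr A)s^2 + (M11 + M22 + M33)s - det A, where Mii is the 2×2 principal minor of A obtained by deleting row i and column i.
tr A = (-6) + 8 + (-3) = -1; M11 = 8·(-3) - 14·0 = -24 - 0 = -24; M22 = (-6)·(-3) - 18·0 = 18 - 0 = 18; M33 = (-6)·8 - 12·(-4) = -48 - (-48) = 0; sum of minors = -6.
det A = (-6)·(8·(-3) - 14·0) - 12·((-4)·(-3) - 14·0) + 18·((-4)·0 - 8·0) = (-6)·(-24) - 12·12 + 18·0 = 0.
So p(s) = det(sI - A) = s^3 + s^2 - 6s.
The constant term is 0, so p(s) = s(s^2 + s - 6).
Factor s^2 + s - 6: two numbers with sum -1 and product -6 are 2 and -3, so s^2 + s - 6 = (s - 2)(s + 3).
Hence p(s) = s (s - 2) (s + 3), with roots -3, 0, 2.
At least one eigenvalue has non-negative real part, so the system is not asymptotically stable.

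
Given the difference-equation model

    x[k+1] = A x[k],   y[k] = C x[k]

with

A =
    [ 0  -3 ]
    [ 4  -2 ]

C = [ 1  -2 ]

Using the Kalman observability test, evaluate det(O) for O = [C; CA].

CA = [[-8, 1]]
Observability matrix O = [C; CA] = [[1, -2], [-8, 1]]
det(O) = 1·1 - (-2)·(-8) = 1 - 16 = -15
Since det(O) ≠ 0, rank(O) = 2 and the system is completely observable.

-15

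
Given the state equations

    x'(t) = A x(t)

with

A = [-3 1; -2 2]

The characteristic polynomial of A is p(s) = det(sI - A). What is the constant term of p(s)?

-4

For a 2×2 matrix, det(sI - A) = s^2 - (tr A)s + det A.
tr A = -1, det A = -4.
So p(s) = s^2 + s - 4.
The constant term is -4.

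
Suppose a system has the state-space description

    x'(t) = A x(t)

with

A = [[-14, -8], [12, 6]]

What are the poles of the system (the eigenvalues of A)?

-6, -2

det(sI - A) = s^2 - (tr A)s + det A, with tr A = (-14) + 6 = -8 and det A = (-14)·6 - (-8)·12 = -84 - (-96) = 12.
So p(s) = det(sI - A) = s^2 + 8s + 12.
Factor s^2 + 8s + 12: two numbers with sum -8 and product 12 are -2 and -6, so s^2 + 8s + 12 = (s + 2)(s + 6).
Hence p(s) = (s + 2) (s + 6), with roots -6, -2.
All eigenvalues have negative real part, so the system is asymptotically stable.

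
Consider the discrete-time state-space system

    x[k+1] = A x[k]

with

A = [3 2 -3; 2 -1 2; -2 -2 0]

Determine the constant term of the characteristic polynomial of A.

Expand det(zI - A) for the 3×3 matrix.
p(z) = z^3 - 2z^2 - 9z - 22.
(Check: constant term = det(-A) = (-1)^3 det A = -22; coefficient of z^2 = -tr A = -2.)
The constant term is -22.

-22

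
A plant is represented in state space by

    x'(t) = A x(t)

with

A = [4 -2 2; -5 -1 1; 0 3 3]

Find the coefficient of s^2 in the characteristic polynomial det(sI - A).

Expand det(sI - A) for the 3×3 matrix.
p(s) = s^3 - 6s^2 - 8s + 84.
(Check: constant term = det(-A) = (-1)^3 det A = 84; coefficient of s^2 = -tr A = -6.)
The coefficient of s^2 is -6.

-6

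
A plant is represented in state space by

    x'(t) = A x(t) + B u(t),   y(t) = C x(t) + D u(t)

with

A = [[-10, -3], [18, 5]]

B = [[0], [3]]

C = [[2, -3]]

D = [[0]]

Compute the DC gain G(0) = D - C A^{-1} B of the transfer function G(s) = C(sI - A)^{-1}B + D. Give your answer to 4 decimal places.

-27.0000

G(0) = C(-A)^{-1}B + D = -C A^{-1} B + D.
det A = 4, so A^{-1} = (1/4)·adj(A) = [[5/4, 3/4], [-9/2, -5/2]]
A^{-1} B = [9/4, -15/2]^T
C A^{-1} B = 27
G(0) = D - C A^{-1} B = 0 - (27) = -27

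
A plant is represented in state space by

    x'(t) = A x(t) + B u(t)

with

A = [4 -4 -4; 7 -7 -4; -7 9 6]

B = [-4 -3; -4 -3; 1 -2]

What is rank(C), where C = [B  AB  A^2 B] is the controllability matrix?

AB = [[-4, 8], [-4, 8], [-2, -18]]
A^2B = [[8, 72], [8, 72], [-20, -92]]
Controllability matrix C = [B  AB  A^2B] = [[-4, -3, -4, 8, 8, 72], [-4, -3, -4, 8, 8, 72], [1, -2, -2, -18, -20, -92]]
The rows r1, r2, r3 of C are linearly dependent: -r1 + r2 = 0 (check each entry), so rank(C) ≤ 2.
The 2×2 minor from rows 1, 3, columns 1, 2 is (-4)·(-2) - (-3)·1 = 8 - (-3) = 11 ≠ 0, so rank(C) = 2.
rank(C) = 2 < n = 3, so the pair (A, B) is not completely controllable.

2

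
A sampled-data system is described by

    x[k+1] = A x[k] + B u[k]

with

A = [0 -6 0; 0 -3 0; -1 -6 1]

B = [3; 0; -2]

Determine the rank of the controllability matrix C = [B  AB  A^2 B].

AB = [[0], [0], [-5]]
A^2B = [[0], [0], [-5]]
Controllability matrix C = [B  AB  A^2B] = [[3, 0, 0], [0, 0, 0], [-2, -5, -5]]
Row 2 of C is identically zero, so rank(C) ≤ 2.
The 2×2 minor from rows 1, 3, columns 1, 2 is 3·(-5) - 0·(-2) = -15 - 0 = -15 ≠ 0, so rank(C) = 2.
rank(C) = 2 < n = 3, so the pair (A, B) is not completely controllable.

2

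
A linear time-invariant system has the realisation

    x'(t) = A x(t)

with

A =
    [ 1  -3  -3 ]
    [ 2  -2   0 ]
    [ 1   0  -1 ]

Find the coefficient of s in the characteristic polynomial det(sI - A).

Expand det(sI - A) for the 3×3 matrix.
p(s) = s^3 + 2s^2 + 8s + 10.
(Check: constant term = det(-A) = (-1)^3 det A = 10; coefficient of s^2 = -tr A = 2.)
The coefficient of s is 8.

8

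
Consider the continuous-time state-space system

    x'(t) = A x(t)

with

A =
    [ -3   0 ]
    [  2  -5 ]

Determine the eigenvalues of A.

det(sI - A) = s^2 - (tr A)s + det A, with tr A = (-3) + (-5) = -8 and det A = (-3)·(-5) - 0·2 = 15 - 0 = 15.
So p(s) = det(sI - A) = s^2 + 8s + 15.
Factor s^2 + 8s + 15: two numbers with sum -8 and product 15 are -3 and -5, so s^2 + 8s + 15 = (s + 3)(s + 5).
Hence p(s) = (s + 3) (s + 5), with roots -5, -3.
All eigenvalues have negative real part, so the system is asymptotically stable.

-5, -3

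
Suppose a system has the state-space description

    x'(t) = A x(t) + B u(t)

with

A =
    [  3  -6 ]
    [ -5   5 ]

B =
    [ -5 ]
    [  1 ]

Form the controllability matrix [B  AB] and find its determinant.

AB = [[-21], [30]]
Controllability matrix C = [B  AB] = [[-5, -21], [1, 30]]
det(C) = (-5)·30 - (-21)·1 = -150 - (-21) = -129
Since det(C) ≠ 0, rank(C) = 2 and the system is completely controllable.

-129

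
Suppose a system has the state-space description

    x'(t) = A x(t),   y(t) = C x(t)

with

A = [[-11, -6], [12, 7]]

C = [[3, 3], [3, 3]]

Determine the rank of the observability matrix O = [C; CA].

1

CA = [[3, 3], [3, 3]]
Observability matrix O = [C; CA] = [[3, 3], [3, 3], [3, 3], [3, 3]]
Every row of O is a scalar multiple of row 1 = [3, 3] (multipliers 1, 1, 1, 1), so the rows span a one-dimensional space.
O ≠ 0, hence rank(O) = 1.
rank(O) = 1 < n = 2, so the pair (A, C) is not completely observable.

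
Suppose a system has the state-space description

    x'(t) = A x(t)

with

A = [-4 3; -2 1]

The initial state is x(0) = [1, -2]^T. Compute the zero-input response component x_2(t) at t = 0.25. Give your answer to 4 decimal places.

-2.5912

det(sI - A) = s^2 - (tr A)s + det A, with tr A = (-4) + 1 = -3 and det A = (-4)·1 - 3·(-2) = -4 - (-6) = 2.
So p(s) = det(sI - A) = s^2 + 3s + 2.
Factor s^2 + 3s + 2: two numbers with sum -3 and product 2 are -1 and -2, so s^2 + 3s + 2 = (s + 1)(s + 2).
Hence p(s) = (s + 1) (s + 2), with roots -2, -1.
The eigenvalues -2, -1 are distinct and real, so A is diagonalisable and x(t) = e^{At} x(0) = V diag(e^{λ_i t}) V^{-1} x(0), where the columns of V are the eigenvectors.
λ = -2: A - (-2)I = [[-2, 3], [-2, 3]]. Row 1 gives (-2)·v1 + 3·v2 = 0, so take v_1 = [-3, -2]^T.
λ = -1: A - (-1)I = [[-3, 3], [-2, 2]]. Row 1 gives (-3)·v1 + 3·v2 = 0, so take v_2 = [-1, -1]^T.
V = [v_1 v_2] = [[-3, -1], [-2, -1]] has det V = 1, so V^{-1} = adj(V)/det V = [[-1, 1], [2, -3]].
Modal coordinates z(0) = V^{-1} x(0): (-1)·1 + 1·(-2) = -3; 2·1 + (-3)·(-2) = 8; so z(0) = [-3, 8]^T.
x_2(t) = Σ_i (v_i)_2 · z_i(0) · e^{λ_i t} (row 2 of V times the modal terms).
x_2(0.25) = (-2)·(-3)·e^{-2·0.25} + (-1)·8·e^{-1·0.25} = 6·0.606531 + (-8)·0.778801 = -2.5912.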